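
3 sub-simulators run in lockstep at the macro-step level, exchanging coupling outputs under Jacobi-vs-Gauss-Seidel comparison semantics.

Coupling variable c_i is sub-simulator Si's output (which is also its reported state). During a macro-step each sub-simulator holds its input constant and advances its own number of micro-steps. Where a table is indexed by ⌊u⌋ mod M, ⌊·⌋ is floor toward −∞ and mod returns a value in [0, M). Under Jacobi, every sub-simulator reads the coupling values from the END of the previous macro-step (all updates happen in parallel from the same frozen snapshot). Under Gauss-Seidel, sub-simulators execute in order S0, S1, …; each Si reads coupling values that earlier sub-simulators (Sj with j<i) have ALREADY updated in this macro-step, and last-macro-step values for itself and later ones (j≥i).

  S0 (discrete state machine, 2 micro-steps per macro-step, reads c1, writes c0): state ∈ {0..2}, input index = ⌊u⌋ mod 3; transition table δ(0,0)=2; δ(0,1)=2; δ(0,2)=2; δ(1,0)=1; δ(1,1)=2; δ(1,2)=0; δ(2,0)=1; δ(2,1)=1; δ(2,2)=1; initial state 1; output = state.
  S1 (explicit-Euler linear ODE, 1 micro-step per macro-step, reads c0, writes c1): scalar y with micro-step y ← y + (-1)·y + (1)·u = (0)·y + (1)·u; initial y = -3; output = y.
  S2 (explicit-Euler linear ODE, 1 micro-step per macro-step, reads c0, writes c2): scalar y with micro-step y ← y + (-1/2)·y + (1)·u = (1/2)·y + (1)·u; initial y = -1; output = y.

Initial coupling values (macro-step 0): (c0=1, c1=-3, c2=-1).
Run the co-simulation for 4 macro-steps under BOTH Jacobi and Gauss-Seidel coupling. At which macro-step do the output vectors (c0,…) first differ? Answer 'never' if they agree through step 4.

first divergence at macro-step: never

[Jacobi] macro 1: S0 reads c1=-3 → after 2×micro: 1; S1 reads c0=1 → after 1×micro: 1; S2 reads c0=1 → after 1×micro: 1/2 ⇒ (c0=1, c1=1, c2=1/2)
[Jacobi] macro 2: S0 reads c1=1 → after 2×micro: 1; S1 reads c0=1 → after 1×micro: 1; S2 reads c0=1 → after 1×micro: 5/4 ⇒ (c0=1, c1=1, c2=5/4)
[Jacobi] macro 3: S0 reads c1=1 → after 2×micro: 1; S1 reads c0=1 → after 1×micro: 1; S2 reads c0=1 → after 1×micro: 13/8 ⇒ (c0=1, c1=1, c2=13/8)
[Jacobi] macro 4: S0 reads c1=1 → after 2×micro: 1; S1 reads c0=1 → after 1×micro: 1; S2 reads c0=1 → after 1×micro: 29/16 ⇒ (c0=1, c1=1, c2=29/16)
[Gauss-Seidel] macro 1: S0 reads c1=-3 → after 2×micro: 1; S1 reads c0=1 → after 1×micro: 1; S2 reads c0=1 → after 1×micro: 1/2 ⇒ (c0=1, c1=1, c2=1/2)
[Gauss-Seidel] macro 2: S0 reads c1=1 → after 2×micro: 1; S1 reads c0=1 → after 1×micro: 1; S2 reads c0=1 → after 1×micro: 5/4 ⇒ (c0=1, c1=1, c2=5/4)
[Gauss-Seidel] macro 3: S0 reads c1=1 → after 2×micro: 1; S1 reads c0=1 → after 1×micro: 1; S2 reads c0=1 → after 1×micro: 13/8 ⇒ (c0=1, c1=1, c2=13/8)
[Gauss-Seidel] macro 4: S0 reads c1=1 → after 2×micro: 1; S1 reads c0=1 → after 1×micro: 1; S2 reads c0=1 → after 1×micro: 29/16 ⇒ (c0=1, c1=1, c2=29/16)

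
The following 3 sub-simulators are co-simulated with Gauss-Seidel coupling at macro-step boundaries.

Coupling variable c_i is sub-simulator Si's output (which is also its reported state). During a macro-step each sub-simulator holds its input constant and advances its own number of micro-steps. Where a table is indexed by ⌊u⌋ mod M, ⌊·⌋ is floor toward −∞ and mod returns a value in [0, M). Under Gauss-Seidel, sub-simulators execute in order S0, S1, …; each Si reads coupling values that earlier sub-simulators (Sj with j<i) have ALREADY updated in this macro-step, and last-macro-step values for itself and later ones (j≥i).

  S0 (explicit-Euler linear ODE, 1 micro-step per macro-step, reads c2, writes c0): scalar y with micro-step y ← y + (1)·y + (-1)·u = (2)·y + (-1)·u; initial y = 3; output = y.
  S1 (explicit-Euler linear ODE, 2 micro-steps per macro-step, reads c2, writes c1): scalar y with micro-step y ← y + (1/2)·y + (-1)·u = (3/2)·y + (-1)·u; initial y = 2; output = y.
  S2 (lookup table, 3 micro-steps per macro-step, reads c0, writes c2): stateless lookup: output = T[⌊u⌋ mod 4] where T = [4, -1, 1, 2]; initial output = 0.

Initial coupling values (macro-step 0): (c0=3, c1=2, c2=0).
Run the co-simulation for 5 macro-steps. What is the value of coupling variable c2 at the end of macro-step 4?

macro 1: S0 reads c2=0 → after 1×micro: 6; S1 reads c2=0 → after 2×micro: 9/2; S2 reads c0=6 → after 3×micro: 1 ⇒ (c0=6, c1=9/2, c2=1)
macro 2: S0 reads c2=1 → after 1×micro: 11; S1 reads c2=1 → after 2×micro: 61/8; S2 reads c0=11 → after 3×micro: 2 ⇒ (c0=11, c1=61/8, c2=2)
macro 3: S0 reads c2=2 → after 1×micro: 20; S1 reads c2=2 → after 2×micro: 389/32; S2 reads c0=20 → after 3×micro: 4 ⇒ (c0=20, c1=389/32, c2=4)
macro 4: S0 reads c2=4 → after 1×micro: 36; S1 reads c2=4 → after 2×micro: 2221/128; S2 reads c0=36 → after 3×micro: 4 ⇒ (c0=36, c1=2221/128, c2=4)
macro 5: S0 reads c2=4 → after 1×micro: 68; S1 reads c2=4 → after 2×micro: 14869/512; S2 reads c0=68 → after 3×micro: 4 ⇒ (c0=68, c1=14869/512, c2=4)

c2 at macro-step 4 = 4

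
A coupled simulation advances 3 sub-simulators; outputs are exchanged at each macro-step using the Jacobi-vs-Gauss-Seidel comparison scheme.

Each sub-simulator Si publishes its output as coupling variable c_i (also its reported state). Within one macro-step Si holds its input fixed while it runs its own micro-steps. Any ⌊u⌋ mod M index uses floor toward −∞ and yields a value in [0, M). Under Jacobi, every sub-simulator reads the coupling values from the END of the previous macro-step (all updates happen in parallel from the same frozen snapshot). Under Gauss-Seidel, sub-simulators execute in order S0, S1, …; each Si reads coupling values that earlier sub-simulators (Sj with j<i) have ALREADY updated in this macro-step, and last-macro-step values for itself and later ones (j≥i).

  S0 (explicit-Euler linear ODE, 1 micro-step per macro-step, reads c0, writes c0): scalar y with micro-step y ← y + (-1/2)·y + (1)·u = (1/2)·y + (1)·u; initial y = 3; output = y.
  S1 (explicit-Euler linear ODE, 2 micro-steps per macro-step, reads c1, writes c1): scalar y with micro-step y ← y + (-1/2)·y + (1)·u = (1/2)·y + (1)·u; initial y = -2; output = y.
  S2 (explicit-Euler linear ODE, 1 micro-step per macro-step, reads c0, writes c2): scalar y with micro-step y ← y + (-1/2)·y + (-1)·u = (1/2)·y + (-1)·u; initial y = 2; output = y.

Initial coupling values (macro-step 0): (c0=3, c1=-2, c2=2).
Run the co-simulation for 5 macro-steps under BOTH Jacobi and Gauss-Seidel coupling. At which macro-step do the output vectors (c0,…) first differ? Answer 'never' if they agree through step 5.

[Jacobi] macro 1: S0 reads c0=3 → after 1×micro: 9/2; S1 reads c1=-2 → after 2×micro: -7/2; S2 reads c0=3 → after 1×micro: -2 ⇒ (c0=9/2, c1=-7/2, c2=-2)
[Jacobi] macro 2: S0 reads c0=9/2 → after 1×micro: 27/4; S1 reads c1=-7/2 → after 2×micro: -49/8; S2 reads c0=9/2 → after 1×micro: -11/2 ⇒ (c0=27/4, c1=-49/8, c2=-11/2)
[Jacobi] macro 3: S0 reads c0=27/4 → after 1×micro: 81/8; S1 reads c1=-49/8 → after 2×micro: -343/32; S2 reads c0=27/4 → after 1×micro: -19/2 ⇒ (c0=81/8, c1=-343/32, c2=-19/2)
[Jacobi] macro 4: S0 reads c0=81/8 → after 1×micro: 243/16; S1 reads c1=-343/32 → after 2×micro: -2401/128; S2 reads c0=81/8 → after 1×micro: -119/8 ⇒ (c0=243/16, c1=-2401/128, c2=-119/8)
[Jacobi] macro 5: S0 reads c0=243/16 → after 1×micro: 729/32; S1 reads c1=-2401/128 → after 2×micro: -16807/512; S2 reads c0=243/16 → after 1×micro: -181/8 ⇒ (c0=729/32, c1=-16807/512, c2=-181/8)
[Gauss-Seidel] macro 1: S0 reads c0=3 → after 1×micro: 9/2; S1 reads c1=-2 → after 2×micro: -7/2; S2 reads c0=9/2 → after 1×micro: -7/2 ⇒ (c0=9/2, c1=-7/2, c2=-7/2)
[Gauss-Seidel] macro 2: S0 reads c0=9/2 → after 1×micro: 27/4; S1 reads c1=-7/2 → after 2×micro: -49/8; S2 reads c0=27/4 → after 1×micro: -17/2 ⇒ (c0=27/4, c1=-49/8, c2=-17/2)
[Gauss-Seidel] macro 3: S0 reads c0=27/4 → after 1×micro: 81/8; S1 reads c1=-49/8 → after 2×micro: -343/32; S2 reads c0=81/8 → after 1×micro: -115/8 ⇒ (c0=81/8, c1=-343/32, c2=-115/8)
[Gauss-Seidel] macro 4: S0 reads c0=81/8 → after 1×micro: 243/16; S1 reads c1=-343/32 → after 2×micro: -2401/128; S2 reads c0=243/16 → after 1×micro: -179/8 ⇒ (c0=243/16, c1=-2401/128, c2=-179/8)
[Gauss-Seidel] macro 5: S0 reads c0=243/16 → after 1×micro: 729/32; S1 reads c1=-2401/128 → after 2×micro: -16807/512; S2 reads c0=729/32 → after 1×micro: -1087/32 ⇒ (c0=729/32, c1=-16807/512, c2=-1087/32)

first divergence at macro-step: 1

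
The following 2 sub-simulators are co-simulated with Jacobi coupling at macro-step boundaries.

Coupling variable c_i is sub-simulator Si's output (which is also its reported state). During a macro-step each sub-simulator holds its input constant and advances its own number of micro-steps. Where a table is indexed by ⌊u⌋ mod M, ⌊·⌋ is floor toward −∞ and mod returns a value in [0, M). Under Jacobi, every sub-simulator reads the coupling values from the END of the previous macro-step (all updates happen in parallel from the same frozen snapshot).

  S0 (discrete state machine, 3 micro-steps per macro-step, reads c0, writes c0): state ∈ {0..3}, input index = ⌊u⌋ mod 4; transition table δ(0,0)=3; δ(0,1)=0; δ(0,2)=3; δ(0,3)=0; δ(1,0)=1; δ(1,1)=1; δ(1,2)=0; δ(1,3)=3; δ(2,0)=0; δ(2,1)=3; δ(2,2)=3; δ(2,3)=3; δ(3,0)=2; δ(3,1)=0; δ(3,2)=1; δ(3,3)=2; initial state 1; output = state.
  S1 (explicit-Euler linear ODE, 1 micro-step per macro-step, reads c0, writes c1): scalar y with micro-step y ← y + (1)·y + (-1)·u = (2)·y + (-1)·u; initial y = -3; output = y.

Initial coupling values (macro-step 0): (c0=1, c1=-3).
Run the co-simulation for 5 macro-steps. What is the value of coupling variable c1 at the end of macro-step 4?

macro 1: S0 reads c0=1 → after 3×micro: 1; S1 reads c0=1 → after 1×micro: -7 ⇒ (c0=1, c1=-7)
macro 2: S0 reads c0=1 → after 3×micro: 1; S1 reads c0=1 → after 1×micro: -15 ⇒ (c0=1, c1=-15)
macro 3: S0 reads c0=1 → after 3×micro: 1; S1 reads c0=1 → after 1×micro: -31 ⇒ (c0=1, c1=-31)
macro 4: S0 reads c0=1 → after 3×micro: 1; S1 reads c0=1 → after 1×micro: -63 ⇒ (c0=1, c1=-63)
macro 5: S0 reads c0=1 → after 3×micro: 1; S1 reads c0=1 → after 1×micro: -127 ⇒ (c0=1, c1=-127)

c1 at macro-step 4 = -63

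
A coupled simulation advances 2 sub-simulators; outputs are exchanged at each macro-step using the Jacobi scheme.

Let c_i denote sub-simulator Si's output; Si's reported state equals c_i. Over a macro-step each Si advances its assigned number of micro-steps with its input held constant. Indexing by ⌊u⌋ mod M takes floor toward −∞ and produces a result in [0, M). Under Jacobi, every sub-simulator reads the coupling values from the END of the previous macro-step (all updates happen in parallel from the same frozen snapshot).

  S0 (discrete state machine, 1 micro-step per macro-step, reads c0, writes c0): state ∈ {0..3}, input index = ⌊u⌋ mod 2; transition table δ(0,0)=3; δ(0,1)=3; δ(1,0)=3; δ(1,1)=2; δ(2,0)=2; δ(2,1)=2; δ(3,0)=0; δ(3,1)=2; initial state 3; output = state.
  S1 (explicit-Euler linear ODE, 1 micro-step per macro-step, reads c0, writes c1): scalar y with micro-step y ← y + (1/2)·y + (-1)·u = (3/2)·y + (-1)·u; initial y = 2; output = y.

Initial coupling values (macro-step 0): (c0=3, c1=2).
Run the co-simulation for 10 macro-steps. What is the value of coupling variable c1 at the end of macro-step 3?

macro 1: S0 reads c0=3 → after 1×micro: 2; S1 reads c0=3 → after 1×micro: 0 ⇒ (c0=2, c1=0)
macro 2: S0 reads c0=2 → after 1×micro: 2; S1 reads c0=2 → after 1×micro: -2 ⇒ (c0=2, c1=-2)
macro 3: S0 reads c0=2 → after 1×micro: 2; S1 reads c0=2 → after 1×micro: -5 ⇒ (c0=2, c1=-5)
macro 4: S0 reads c0=2 → after 1×micro: 2; S1 reads c0=2 → after 1×micro: -19/2 ⇒ (c0=2, c1=-19/2)
macro 5: S0 reads c0=2 → after 1×micro: 2; S1 reads c0=2 → after 1×micro: -65/4 ⇒ (c0=2, c1=-65/4)
macro 6: S0 reads c0=2 → after 1×micro: 2; S1 reads c0=2 → after 1×micro: -211/8 ⇒ (c0=2, c1=-211/8)
macro 7: S0 reads c0=2 → after 1×micro: 2; S1 reads c0=2 → after 1×micro: -665/16 ⇒ (c0=2, c1=-665/16)
macro 8: S0 reads c0=2 → after 1×micro: 2; S1 reads c0=2 → after 1×micro: -2059/32 ⇒ (c0=2, c1=-2059/32)
macro 9: S0 reads c0=2 → after 1×micro: 2; S1 reads c0=2 → after 1×micro: -6305/64 ⇒ (c0=2, c1=-6305/64)
macro 10: S0 reads c0=2 → after 1×micro: 2; S1 reads c0=2 → after 1×micro: -19171/128 ⇒ (c0=2, c1=-19171/128)

c1 at macro-step 3 = -5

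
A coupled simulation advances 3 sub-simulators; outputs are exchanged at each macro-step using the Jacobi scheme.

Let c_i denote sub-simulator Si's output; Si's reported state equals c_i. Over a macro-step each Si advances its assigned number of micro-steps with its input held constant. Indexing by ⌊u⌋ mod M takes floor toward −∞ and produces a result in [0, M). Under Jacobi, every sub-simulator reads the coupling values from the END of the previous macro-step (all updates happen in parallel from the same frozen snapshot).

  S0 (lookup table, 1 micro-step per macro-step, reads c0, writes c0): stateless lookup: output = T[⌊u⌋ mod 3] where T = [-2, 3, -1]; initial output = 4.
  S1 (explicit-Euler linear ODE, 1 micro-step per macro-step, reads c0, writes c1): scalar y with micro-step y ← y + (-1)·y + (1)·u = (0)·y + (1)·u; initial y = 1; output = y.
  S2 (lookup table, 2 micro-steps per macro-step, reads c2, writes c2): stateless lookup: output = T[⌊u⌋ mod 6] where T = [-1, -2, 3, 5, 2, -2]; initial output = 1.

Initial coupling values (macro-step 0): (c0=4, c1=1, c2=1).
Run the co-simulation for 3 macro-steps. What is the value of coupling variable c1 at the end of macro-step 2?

c1 at macro-step 2 = 3

macro 1: S0 reads c0=4 → after 1×micro: 3; S1 reads c0=4 → after 1×micro: 4; S2 reads c2=1 → after 2×micro: -2 ⇒ (c0=3, c1=4, c2=-2)
macro 2: S0 reads c0=3 → after 1×micro: -2; S1 reads c0=3 → after 1×micro: 3; S2 reads c2=-2 → after 2×micro: 2 ⇒ (c0=-2, c1=3, c2=2)
macro 3: S0 reads c0=-2 → after 1×micro: 3; S1 reads c0=-2 → after 1×micro: -2; S2 reads c2=2 → after 2×micro: 3 ⇒ (c0=3, c1=-2, c2=3)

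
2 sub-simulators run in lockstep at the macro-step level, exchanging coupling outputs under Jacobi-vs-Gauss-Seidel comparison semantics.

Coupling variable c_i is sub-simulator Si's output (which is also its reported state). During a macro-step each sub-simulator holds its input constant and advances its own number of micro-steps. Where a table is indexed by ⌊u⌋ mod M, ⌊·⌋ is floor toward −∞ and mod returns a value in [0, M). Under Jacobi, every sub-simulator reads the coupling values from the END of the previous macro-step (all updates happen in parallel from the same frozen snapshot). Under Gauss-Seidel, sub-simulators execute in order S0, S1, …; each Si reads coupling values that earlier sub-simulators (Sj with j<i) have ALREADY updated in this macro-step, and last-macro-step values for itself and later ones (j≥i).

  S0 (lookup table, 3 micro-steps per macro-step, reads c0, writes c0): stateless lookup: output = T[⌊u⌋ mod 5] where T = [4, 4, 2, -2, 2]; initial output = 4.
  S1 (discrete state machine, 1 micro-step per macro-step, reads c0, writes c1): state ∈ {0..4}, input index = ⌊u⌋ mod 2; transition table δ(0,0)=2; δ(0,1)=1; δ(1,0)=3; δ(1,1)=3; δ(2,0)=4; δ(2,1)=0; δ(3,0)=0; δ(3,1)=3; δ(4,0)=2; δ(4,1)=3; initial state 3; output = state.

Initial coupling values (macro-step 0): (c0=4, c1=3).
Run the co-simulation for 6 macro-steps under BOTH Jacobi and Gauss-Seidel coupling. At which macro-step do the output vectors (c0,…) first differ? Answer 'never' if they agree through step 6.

first divergence at macro-step: never

[Jacobi] macro 1: S0 reads c0=4 → after 3×micro: 2; S1 reads c0=4 → after 1×micro: 0 ⇒ (c0=2, c1=0)
[Jacobi] macro 2: S0 reads c0=2 → after 3×micro: 2; S1 reads c0=2 → after 1×micro: 2 ⇒ (c0=2, c1=2)
[Jacobi] macro 3: S0 reads c0=2 → after 3×micro: 2; S1 reads c0=2 → after 1×micro: 4 ⇒ (c0=2, c1=4)
[Jacobi] macro 4: S0 reads c0=2 → after 3×micro: 2; S1 reads c0=2 → after 1×micro: 2 ⇒ (c0=2, c1=2)
[Jacobi] macro 5: S0 reads c0=2 → after 3×micro: 2; S1 reads c0=2 → after 1×micro: 4 ⇒ (c0=2, c1=4)
[Jacobi] macro 6: S0 reads c0=2 → after 3×micro: 2; S1 reads c0=2 → after 1×micro: 2 ⇒ (c0=2, c1=2)
[Gauss-Seidel] macro 1: S0 reads c0=4 → after 3×micro: 2; S1 reads c0=2 → after 1×micro: 0 ⇒ (c0=2, c1=0)
[Gauss-Seidel] macro 2: S0 reads c0=2 → after 3×micro: 2; S1 reads c0=2 → after 1×micro: 2 ⇒ (c0=2, c1=2)
[Gauss-Seidel] macro 3: S0 reads c0=2 → after 3×micro: 2; S1 reads c0=2 → after 1×micro: 4 ⇒ (c0=2, c1=4)
[Gauss-Seidel] macro 4: S0 reads c0=2 → after 3×micro: 2; S1 reads c0=2 → after 1×micro: 2 ⇒ (c0=2, c1=2)
[Gauss-Seidel] macro 5: S0 reads c0=2 → after 3×micro: 2; S1 reads c0=2 → after 1×micro: 4 ⇒ (c0=2, c1=4)
[Gauss-Seidel] macro 6: S0 reads c0=2 → after 3×micro: 2; S1 reads c0=2 → after 1×micro: 2 ⇒ (c0=2, c1=2)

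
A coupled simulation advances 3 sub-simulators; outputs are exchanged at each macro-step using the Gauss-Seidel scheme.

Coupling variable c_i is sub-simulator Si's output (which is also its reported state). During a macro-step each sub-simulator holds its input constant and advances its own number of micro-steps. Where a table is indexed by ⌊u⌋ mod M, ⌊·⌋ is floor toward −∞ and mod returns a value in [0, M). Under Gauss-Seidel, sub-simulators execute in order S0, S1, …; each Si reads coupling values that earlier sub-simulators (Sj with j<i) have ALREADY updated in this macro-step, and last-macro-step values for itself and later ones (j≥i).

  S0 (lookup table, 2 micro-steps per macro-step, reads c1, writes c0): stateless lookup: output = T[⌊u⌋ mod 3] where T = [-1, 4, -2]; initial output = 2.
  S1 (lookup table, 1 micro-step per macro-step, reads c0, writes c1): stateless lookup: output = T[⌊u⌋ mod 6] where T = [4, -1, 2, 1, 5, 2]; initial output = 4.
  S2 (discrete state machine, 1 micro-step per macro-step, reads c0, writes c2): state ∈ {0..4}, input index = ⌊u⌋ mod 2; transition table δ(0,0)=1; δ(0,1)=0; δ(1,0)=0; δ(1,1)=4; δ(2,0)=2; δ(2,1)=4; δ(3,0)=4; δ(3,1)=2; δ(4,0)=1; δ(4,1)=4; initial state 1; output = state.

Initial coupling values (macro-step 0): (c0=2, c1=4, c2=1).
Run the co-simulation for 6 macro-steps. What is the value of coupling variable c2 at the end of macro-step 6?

c2 at macro-step 6 = 1

macro 1: S0 reads c1=4 → after 2×micro: 4; S1 reads c0=4 → after 1×micro: 5; S2 reads c0=4 → after 1×micro: 0 ⇒ (c0=4, c1=5, c2=0)
macro 2: S0 reads c1=5 → after 2×micro: -2; S1 reads c0=-2 → after 1×micro: 5; S2 reads c0=-2 → after 1×micro: 1 ⇒ (c0=-2, c1=5, c2=1)
macro 3: S0 reads c1=5 → after 2×micro: -2; S1 reads c0=-2 → after 1×micro: 5; S2 reads c0=-2 → after 1×micro: 0 ⇒ (c0=-2, c1=5, c2=0)
macro 4: S0 reads c1=5 → after 2×micro: -2; S1 reads c0=-2 → after 1×micro: 5; S2 reads c0=-2 → after 1×micro: 1 ⇒ (c0=-2, c1=5, c2=1)
macro 5: S0 reads c1=5 → after 2×micro: -2; S1 reads c0=-2 → after 1×micro: 5; S2 reads c0=-2 → after 1×micro: 0 ⇒ (c0=-2, c1=5, c2=0)
macro 6: S0 reads c1=5 → after 2×micro: -2; S1 reads c0=-2 → after 1×micro: 5; S2 reads c0=-2 → after 1×micro: 1 ⇒ (c0=-2, c1=5, c2=1)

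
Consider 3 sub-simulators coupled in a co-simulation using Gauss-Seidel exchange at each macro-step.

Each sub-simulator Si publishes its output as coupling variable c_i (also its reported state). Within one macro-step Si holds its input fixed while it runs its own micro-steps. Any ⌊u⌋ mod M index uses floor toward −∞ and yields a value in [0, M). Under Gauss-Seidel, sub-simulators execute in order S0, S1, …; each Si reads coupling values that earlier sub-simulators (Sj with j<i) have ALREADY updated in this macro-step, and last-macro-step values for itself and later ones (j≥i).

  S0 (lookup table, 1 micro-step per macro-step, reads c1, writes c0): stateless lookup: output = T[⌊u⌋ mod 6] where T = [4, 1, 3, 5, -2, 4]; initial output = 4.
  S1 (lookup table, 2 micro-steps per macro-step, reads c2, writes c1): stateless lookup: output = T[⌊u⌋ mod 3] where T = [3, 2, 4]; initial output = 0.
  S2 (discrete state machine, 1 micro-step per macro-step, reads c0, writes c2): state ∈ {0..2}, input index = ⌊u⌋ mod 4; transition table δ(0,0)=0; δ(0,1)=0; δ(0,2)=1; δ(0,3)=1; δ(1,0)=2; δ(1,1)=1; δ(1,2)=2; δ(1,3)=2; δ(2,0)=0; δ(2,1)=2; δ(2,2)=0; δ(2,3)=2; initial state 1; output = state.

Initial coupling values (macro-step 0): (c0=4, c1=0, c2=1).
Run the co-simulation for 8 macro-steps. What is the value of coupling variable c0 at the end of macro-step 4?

c0 at macro-step 4 = -2

macro 1: S0 reads c1=0 → after 1×micro: 4; S1 reads c2=1 → after 2×micro: 2; S2 reads c0=4 → after 1×micro: 2 ⇒ (c0=4, c1=2, c2=2)
macro 2: S0 reads c1=2 → after 1×micro: 3; S1 reads c2=2 → after 2×micro: 4; S2 reads c0=3 → after 1×micro: 2 ⇒ (c0=3, c1=4, c2=2)
macro 3: S0 reads c1=4 → after 1×micro: -2; S1 reads c2=2 → after 2×micro: 4; S2 reads c0=-2 → after 1×micro: 0 ⇒ (c0=-2, c1=4, c2=0)
macro 4: S0 reads c1=4 → after 1×micro: -2; S1 reads c2=0 → after 2×micro: 3; S2 reads c0=-2 → after 1×micro: 1 ⇒ (c0=-2, c1=3, c2=1)
macro 5: S0 reads c1=3 → after 1×micro: 5; S1 reads c2=1 → after 2×micro: 2; S2 reads c0=5 → after 1×micro: 1 ⇒ (c0=5, c1=2, c2=1)
macro 6: S0 reads c1=2 → after 1×micro: 3; S1 reads c2=1 → after 2×micro: 2; S2 reads c0=3 → after 1×micro: 2 ⇒ (c0=3, c1=2, c2=2)
macro 7: S0 reads c1=2 → after 1×micro: 3; S1 reads c2=2 → after 2×micro: 4; S2 reads c0=3 → after 1×micro: 2 ⇒ (c0=3, c1=4, c2=2)
macro 8: S0 reads c1=4 → after 1×micro: -2; S1 reads c2=2 → after 2×micro: 4; S2 reads c0=-2 → after 1×micro: 0 ⇒ (c0=-2, c1=4, c2=0)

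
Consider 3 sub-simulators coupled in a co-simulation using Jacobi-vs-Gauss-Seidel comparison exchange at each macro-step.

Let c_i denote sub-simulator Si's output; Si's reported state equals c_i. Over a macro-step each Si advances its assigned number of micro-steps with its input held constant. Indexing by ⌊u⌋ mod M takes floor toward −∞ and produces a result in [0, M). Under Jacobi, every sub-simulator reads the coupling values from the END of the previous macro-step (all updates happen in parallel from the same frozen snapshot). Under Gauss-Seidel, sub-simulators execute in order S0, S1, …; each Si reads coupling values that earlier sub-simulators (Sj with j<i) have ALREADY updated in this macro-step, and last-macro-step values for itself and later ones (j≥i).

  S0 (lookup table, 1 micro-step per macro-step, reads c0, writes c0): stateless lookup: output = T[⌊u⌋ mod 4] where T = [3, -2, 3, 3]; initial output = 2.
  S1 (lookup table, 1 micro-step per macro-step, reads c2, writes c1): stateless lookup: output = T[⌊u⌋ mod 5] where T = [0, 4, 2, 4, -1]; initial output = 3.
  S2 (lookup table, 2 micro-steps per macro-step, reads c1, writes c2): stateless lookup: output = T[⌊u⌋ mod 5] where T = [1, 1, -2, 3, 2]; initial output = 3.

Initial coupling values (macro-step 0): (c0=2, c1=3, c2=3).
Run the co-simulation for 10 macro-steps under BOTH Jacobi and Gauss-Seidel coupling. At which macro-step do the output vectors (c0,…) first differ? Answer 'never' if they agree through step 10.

[Jacobi] macro 1: S0 reads c0=2 → after 1×micro: 3; S1 reads c2=3 → after 1×micro: 4; S2 reads c1=3 → after 2×micro: 3 ⇒ (c0=3, c1=4, c2=3)
[Jacobi] macro 2: S0 reads c0=3 → after 1×micro: 3; S1 reads c2=3 → after 1×micro: 4; S2 reads c1=4 → after 2×micro: 2 ⇒ (c0=3, c1=4, c2=2)
[Jacobi] macro 3: S0 reads c0=3 → after 1×micro: 3; S1 reads c2=2 → after 1×micro: 2; S2 reads c1=4 → after 2×micro: 2 ⇒ (c0=3, c1=2, c2=2)
[Jacobi] macro 4: S0 reads c0=3 → after 1×micro: 3; S1 reads c2=2 → after 1×micro: 2; S2 reads c1=2 → after 2×micro: -2 ⇒ (c0=3, c1=2, c2=-2)
[Jacobi] macro 5: S0 reads c0=3 → after 1×micro: 3; S1 reads c2=-2 → after 1×micro: 4; S2 reads c1=2 → after 2×micro: -2 ⇒ (c0=3, c1=4, c2=-2)
[Jacobi] macro 6: S0 reads c0=3 → after 1×micro: 3; S1 reads c2=-2 → after 1×micro: 4; S2 reads c1=4 → after 2×micro: 2 ⇒ (c0=3, c1=4, c2=2)
[Jacobi] macro 7: S0 reads c0=3 → after 1×micro: 3; S1 reads c2=2 → after 1×micro: 2; S2 reads c1=4 → after 2×micro: 2 ⇒ (c0=3, c1=2, c2=2)
[Jacobi] macro 8: S0 reads c0=3 → after 1×micro: 3; S1 reads c2=2 → after 1×micro: 2; S2 reads c1=2 → after 2×micro: -2 ⇒ (c0=3, c1=2, c2=-2)
[Jacobi] macro 9: S0 reads c0=3 → after 1×micro: 3; S1 reads c2=-2 → after 1×micro: 4; S2 reads c1=2 → after 2×micro: -2 ⇒ (c0=3, c1=4, c2=-2)
[Jacobi] macro 10: S0 reads c0=3 → after 1×micro: 3; S1 reads c2=-2 → after 1×micro: 4; S2 reads c1=4 → after 2×micro: 2 ⇒ (c0=3, c1=4, c2=2)
[Gauss-Seidel] macro 1: S0 reads c0=2 → after 1×micro: 3; S1 reads c2=3 → after 1×micro: 4; S2 reads c1=4 → after 2×micro: 2 ⇒ (c0=3, c1=4, c2=2)
[Gauss-Seidel] macro 2: S0 reads c0=3 → after 1×micro: 3; S1 reads c2=2 → after 1×micro: 2; S2 reads c1=2 → after 2×micro: -2 ⇒ (c0=3, c1=2, c2=-2)
[Gauss-Seidel] macro 3: S0 reads c0=3 → after 1×micro: 3; S1 reads c2=-2 → after 1×micro: 4; S2 reads c1=4 → after 2×micro: 2 ⇒ (c0=3, c1=4, c2=2)
[Gauss-Seidel] macro 4: S0 reads c0=3 → after 1×micro: 3; S1 reads c2=2 → after 1×micro: 2; S2 reads c1=2 → after 2×micro: -2 ⇒ (c0=3, c1=2, c2=-2)
[Gauss-Seidel] macro 5: S0 reads c0=3 → after 1×micro: 3; S1 reads c2=-2 → after 1×micro: 4; S2 reads c1=4 → after 2×micro: 2 ⇒ (c0=3, c1=4, c2=2)
[Gauss-Seidel] macro 6: S0 reads c0=3 → after 1×micro: 3; S1 reads c2=2 → after 1×micro: 2; S2 reads c1=2 → after 2×micro: -2 ⇒ (c0=3, c1=2, c2=-2)
[Gauss-Seidel] macro 7: S0 reads c0=3 → after 1×micro: 3; S1 reads c2=-2 → after 1×micro: 4; S2 reads c1=4 → after 2×micro: 2 ⇒ (c0=3, c1=4, c2=2)
[Gauss-Seidel] macro 8: S0 reads c0=3 → after 1×micro: 3; S1 reads c2=2 → after 1×micro: 2; S2 reads c1=2 → after 2×micro: -2 ⇒ (c0=3, c1=2, c2=-2)
[Gauss-Seidel] macro 9: S0 reads c0=3 → after 1×micro: 3; S1 reads c2=-2 → after 1×micro: 4; S2 reads c1=4 → after 2×micro: 2 ⇒ (c0=3, c1=4, c2=2)
[Gauss-Seidel] macro 10: S0 reads c0=3 → after 1×micro: 3; S1 reads c2=2 → after 1×micro: 2; S2 reads c1=2 → after 2×micro: -2 ⇒ (c0=3, c1=2, c2=-2)

first divergence at macro-step: 1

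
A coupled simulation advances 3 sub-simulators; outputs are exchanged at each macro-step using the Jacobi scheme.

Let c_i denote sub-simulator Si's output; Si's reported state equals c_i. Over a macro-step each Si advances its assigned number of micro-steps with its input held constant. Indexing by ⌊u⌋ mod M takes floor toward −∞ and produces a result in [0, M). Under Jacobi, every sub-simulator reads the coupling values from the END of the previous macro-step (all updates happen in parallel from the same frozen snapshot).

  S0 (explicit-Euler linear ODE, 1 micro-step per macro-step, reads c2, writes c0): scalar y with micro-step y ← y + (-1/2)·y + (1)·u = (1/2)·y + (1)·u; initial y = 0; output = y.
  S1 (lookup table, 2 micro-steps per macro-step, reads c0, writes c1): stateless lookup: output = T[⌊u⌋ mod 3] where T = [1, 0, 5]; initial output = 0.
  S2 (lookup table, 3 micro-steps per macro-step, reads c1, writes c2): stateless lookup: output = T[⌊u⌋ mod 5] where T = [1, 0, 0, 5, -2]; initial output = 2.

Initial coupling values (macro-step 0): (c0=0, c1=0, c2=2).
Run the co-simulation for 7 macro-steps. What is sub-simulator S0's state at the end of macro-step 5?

S0 state at macro-step 5 = 7/4

macro 1: S0 reads c2=2 → after 1×micro: 2; S1 reads c0=0 → after 2×micro: 1; S2 reads c1=0 → after 3×micro: 1 ⇒ (c0=2, c1=1, c2=1)
macro 2: S0 reads c2=1 → after 1×micro: 2; S1 reads c0=2 → after 2×micro: 5; S2 reads c1=1 → after 3×micro: 0 ⇒ (c0=2, c1=5, c2=0)
macro 3: S0 reads c2=0 → after 1×micro: 1; S1 reads c0=2 → after 2×micro: 5; S2 reads c1=5 → after 3×micro: 1 ⇒ (c0=1, c1=5, c2=1)
macro 4: S0 reads c2=1 → after 1×micro: 3/2; S1 reads c0=1 → after 2×micro: 0; S2 reads c1=5 → after 3×micro: 1 ⇒ (c0=3/2, c1=0, c2=1)
macro 5: S0 reads c2=1 → after 1×micro: 7/4; S1 reads c0=3/2 → after 2×micro: 0; S2 reads c1=0 → after 3×micro: 1 ⇒ (c0=7/4, c1=0, c2=1)
macro 6: S0 reads c2=1 → after 1×micro: 15/8; S1 reads c0=7/4 → after 2×micro: 0; S2 reads c1=0 → after 3×micro: 1 ⇒ (c0=15/8, c1=0, c2=1)
macro 7: S0 reads c2=1 → after 1×micro: 31/16; S1 reads c0=15/8 → after 2×micro: 0; S2 reads c1=0 → after 3×micro: 1 ⇒ (c0=31/16, c1=0, c2=1)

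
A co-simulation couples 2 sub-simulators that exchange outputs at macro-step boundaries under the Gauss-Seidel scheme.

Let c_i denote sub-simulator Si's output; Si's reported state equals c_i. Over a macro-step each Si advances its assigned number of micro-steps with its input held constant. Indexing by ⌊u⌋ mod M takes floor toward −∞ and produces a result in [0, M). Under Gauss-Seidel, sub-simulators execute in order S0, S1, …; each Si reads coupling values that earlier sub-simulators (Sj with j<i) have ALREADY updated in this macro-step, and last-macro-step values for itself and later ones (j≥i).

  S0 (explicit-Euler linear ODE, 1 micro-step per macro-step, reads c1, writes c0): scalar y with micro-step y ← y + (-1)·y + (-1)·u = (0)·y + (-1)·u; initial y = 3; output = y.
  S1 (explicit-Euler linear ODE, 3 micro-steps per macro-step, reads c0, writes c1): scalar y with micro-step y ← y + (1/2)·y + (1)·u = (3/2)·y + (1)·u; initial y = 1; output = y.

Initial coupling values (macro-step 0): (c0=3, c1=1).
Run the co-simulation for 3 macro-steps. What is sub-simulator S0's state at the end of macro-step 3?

S0 state at macro-step 3 = -121/64

macro 1: S0 reads c1=1 → after 1×micro: -1; S1 reads c0=-1 → after 3×micro: -11/8 ⇒ (c0=-1, c1=-11/8)
macro 2: S0 reads c1=-11/8 → after 1×micro: 11/8; S1 reads c0=11/8 → after 3×micro: 121/64 ⇒ (c0=11/8, c1=121/64)
macro 3: S0 reads c1=121/64 → after 1×micro: -121/64; S1 reads c0=-121/64 → after 3×micro: -1331/512 ⇒ (c0=-121/64, c1=-1331/512)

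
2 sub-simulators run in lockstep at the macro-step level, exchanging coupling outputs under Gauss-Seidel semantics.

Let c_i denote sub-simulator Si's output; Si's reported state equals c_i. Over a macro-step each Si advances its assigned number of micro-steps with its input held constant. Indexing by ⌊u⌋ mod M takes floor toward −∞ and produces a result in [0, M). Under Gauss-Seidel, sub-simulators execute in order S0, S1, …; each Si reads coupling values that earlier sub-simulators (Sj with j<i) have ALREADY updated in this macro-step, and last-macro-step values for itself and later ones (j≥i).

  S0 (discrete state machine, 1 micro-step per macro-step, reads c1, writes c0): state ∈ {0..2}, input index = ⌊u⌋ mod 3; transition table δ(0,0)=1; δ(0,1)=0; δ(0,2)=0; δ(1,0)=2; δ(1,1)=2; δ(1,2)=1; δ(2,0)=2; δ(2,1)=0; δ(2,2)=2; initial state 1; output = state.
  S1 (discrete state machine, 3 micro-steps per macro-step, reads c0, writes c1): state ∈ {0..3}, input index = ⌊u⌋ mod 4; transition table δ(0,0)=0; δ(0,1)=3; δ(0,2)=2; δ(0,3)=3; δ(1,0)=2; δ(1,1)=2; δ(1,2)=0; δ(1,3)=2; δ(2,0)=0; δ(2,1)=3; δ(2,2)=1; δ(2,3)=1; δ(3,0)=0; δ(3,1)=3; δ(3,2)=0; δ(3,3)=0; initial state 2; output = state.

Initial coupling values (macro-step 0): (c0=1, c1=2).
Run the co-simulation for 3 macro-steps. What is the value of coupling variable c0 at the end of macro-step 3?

c0 at macro-step 3 = 0

macro 1: S0 reads c1=2 → after 1×micro: 1; S1 reads c0=1 → after 3×micro: 3 ⇒ (c0=1, c1=3)
macro 2: S0 reads c1=3 → after 1×micro: 2; S1 reads c0=2 → after 3×micro: 1 ⇒ (c0=2, c1=1)
macro 3: S0 reads c1=1 → after 1×micro: 0; S1 reads c0=0 → after 3×micro: 0 ⇒ (c0=0, c1=0)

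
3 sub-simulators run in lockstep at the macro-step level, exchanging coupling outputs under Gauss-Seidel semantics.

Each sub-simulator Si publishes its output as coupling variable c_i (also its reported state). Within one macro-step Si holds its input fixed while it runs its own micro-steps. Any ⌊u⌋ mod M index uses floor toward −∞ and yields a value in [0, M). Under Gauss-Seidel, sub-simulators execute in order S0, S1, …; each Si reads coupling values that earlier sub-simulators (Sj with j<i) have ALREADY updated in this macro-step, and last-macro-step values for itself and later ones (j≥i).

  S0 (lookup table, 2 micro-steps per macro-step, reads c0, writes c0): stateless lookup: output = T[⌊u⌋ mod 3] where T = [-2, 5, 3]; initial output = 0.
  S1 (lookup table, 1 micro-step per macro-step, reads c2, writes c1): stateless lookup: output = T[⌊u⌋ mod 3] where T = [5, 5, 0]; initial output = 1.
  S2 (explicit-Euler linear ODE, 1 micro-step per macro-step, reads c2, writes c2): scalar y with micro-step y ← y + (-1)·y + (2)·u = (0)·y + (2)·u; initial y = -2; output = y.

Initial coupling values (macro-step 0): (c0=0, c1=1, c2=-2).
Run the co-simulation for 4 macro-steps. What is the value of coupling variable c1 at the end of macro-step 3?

c1 at macro-step 3 = 5

macro 1: S0 reads c0=0 → after 2×micro: -2; S1 reads c2=-2 → after 1×micro: 5; S2 reads c2=-2 → after 1×micro: -4 ⇒ (c0=-2, c1=5, c2=-4)
macro 2: S0 reads c0=-2 → after 2×micro: 5; S1 reads c2=-4 → after 1×micro: 0; S2 reads c2=-4 → after 1×micro: -8 ⇒ (c0=5, c1=0, c2=-8)
macro 3: S0 reads c0=5 → after 2×micro: 3; S1 reads c2=-8 → after 1×micro: 5; S2 reads c2=-8 → after 1×micro: -16 ⇒ (c0=3, c1=5, c2=-16)
macro 4: S0 reads c0=3 → after 2×micro: -2; S1 reads c2=-16 → after 1×micro: 0; S2 reads c2=-16 → after 1×micro: -32 ⇒ (c0=-2, c1=0, c2=-32)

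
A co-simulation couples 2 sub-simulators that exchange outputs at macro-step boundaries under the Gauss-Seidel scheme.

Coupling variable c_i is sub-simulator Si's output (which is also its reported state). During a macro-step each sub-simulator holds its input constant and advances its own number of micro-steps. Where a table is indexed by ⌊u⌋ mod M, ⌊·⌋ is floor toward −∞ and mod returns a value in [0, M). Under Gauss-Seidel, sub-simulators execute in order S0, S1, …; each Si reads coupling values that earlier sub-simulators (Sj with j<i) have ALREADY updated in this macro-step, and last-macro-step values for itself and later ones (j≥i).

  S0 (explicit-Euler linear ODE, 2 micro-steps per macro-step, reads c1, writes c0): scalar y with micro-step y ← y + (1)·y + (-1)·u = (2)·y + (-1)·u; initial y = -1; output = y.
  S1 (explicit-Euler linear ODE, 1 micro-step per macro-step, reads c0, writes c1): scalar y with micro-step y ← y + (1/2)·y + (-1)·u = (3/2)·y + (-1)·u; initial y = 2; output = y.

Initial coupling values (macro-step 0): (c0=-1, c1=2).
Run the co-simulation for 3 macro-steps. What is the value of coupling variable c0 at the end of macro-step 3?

macro 1: S0 reads c1=2 → after 2×micro: -10; S1 reads c0=-10 → after 1×micro: 13 ⇒ (c0=-10, c1=13)
macro 2: S0 reads c1=13 → after 2×micro: -79; S1 reads c0=-79 → after 1×micro: 197/2 ⇒ (c0=-79, c1=197/2)
macro 3: S0 reads c1=197/2 → after 2×micro: -1223/2; S1 reads c0=-1223/2 → after 1×micro: 3037/4 ⇒ (c0=-1223/2, c1=3037/4)

c0 at macro-step 3 = -1223/2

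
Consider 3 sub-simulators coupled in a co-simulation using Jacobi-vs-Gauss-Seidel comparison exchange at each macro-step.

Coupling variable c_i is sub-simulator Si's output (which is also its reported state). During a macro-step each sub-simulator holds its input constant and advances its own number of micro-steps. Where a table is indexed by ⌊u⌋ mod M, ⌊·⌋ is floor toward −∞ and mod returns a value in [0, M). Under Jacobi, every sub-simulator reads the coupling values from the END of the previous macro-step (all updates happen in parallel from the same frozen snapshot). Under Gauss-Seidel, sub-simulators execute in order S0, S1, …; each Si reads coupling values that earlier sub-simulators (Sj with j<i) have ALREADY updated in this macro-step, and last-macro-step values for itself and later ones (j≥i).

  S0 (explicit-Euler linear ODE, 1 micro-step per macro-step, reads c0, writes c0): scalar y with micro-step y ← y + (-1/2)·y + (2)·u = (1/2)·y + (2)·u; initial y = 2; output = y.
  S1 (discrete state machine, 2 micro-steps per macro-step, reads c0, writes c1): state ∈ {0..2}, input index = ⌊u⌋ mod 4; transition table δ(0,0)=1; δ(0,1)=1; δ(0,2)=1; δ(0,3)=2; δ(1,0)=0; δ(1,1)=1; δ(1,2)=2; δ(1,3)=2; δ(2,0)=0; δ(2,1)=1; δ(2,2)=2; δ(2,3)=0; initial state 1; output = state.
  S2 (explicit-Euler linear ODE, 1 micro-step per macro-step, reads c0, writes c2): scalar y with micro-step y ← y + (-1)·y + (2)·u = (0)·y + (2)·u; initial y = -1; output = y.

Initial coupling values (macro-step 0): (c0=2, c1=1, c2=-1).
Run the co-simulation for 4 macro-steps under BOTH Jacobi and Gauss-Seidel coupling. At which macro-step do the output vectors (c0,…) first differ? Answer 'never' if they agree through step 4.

[Jacobi] macro 1: S0 reads c0=2 → after 1×micro: 5; S1 reads c0=2 → after 2×micro: 2; S2 reads c0=2 → after 1×micro: 4 ⇒ (c0=5, c1=2, c2=4)
[Jacobi] macro 2: S0 reads c0=5 → after 1×micro: 25/2; S1 reads c0=5 → after 2×micro: 1; S2 reads c0=5 → after 1×micro: 10 ⇒ (c0=25/2, c1=1, c2=10)
[Jacobi] macro 3: S0 reads c0=25/2 → after 1×micro: 125/4; S1 reads c0=25/2 → after 2×micro: 1; S2 reads c0=25/2 → after 1×micro: 25 ⇒ (c0=125/4, c1=1, c2=25)
[Jacobi] macro 4: S0 reads c0=125/4 → after 1×micro: 625/8; S1 reads c0=125/4 → after 2×micro: 0; S2 reads c0=125/4 → after 1×micro: 125/2 ⇒ (c0=625/8, c1=0, c2=125/2)
[Gauss-Seidel] macro 1: S0 reads c0=2 → after 1×micro: 5; S1 reads c0=5 → after 2×micro: 1; S2 reads c0=5 → after 1×micro: 10 ⇒ (c0=5, c1=1, c2=10)
[Gauss-Seidel] macro 2: S0 reads c0=5 → after 1×micro: 25/2; S1 reads c0=25/2 → after 2×micro: 1; S2 reads c0=25/2 → after 1×micro: 25 ⇒ (c0=25/2, c1=1, c2=25)
[Gauss-Seidel] macro 3: S0 reads c0=25/2 → after 1×micro: 125/4; S1 reads c0=125/4 → after 2×micro: 0; S2 reads c0=125/4 → after 1×micro: 125/2 ⇒ (c0=125/4, c1=0, c2=125/2)
[Gauss-Seidel] macro 4: S0 reads c0=125/4 → after 1×micro: 625/8; S1 reads c0=625/8 → after 2×micro: 2; S2 reads c0=625/8 → after 1×micro: 625/4 ⇒ (c0=625/8, c1=2, c2=625/4)

first divergence at macro-step: 1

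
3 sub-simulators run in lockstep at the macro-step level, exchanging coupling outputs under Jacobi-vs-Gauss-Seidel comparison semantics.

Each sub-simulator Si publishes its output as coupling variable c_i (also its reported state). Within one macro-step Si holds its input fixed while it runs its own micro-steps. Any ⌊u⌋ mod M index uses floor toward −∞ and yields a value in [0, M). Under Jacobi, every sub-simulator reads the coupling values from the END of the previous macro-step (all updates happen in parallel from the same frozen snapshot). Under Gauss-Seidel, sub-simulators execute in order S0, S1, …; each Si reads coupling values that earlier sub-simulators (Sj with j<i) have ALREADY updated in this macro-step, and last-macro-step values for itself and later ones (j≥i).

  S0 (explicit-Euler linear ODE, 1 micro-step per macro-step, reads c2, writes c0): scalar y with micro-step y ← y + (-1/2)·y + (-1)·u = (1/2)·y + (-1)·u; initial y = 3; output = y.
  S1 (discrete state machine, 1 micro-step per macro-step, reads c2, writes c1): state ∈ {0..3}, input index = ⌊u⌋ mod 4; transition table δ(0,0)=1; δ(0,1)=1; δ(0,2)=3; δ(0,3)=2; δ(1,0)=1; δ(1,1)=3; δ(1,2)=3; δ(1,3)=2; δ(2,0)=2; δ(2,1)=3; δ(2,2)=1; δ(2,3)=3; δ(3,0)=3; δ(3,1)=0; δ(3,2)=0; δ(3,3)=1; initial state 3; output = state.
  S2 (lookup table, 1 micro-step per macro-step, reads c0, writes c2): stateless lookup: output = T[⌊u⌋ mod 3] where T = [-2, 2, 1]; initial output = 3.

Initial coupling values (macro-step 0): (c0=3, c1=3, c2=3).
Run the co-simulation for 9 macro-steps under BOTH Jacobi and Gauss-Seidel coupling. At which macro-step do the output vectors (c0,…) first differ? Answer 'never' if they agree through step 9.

first divergence at macro-step: 1

[Jacobi] macro 1: S0 reads c2=3 → after 1×micro: -3/2; S1 reads c2=3 → after 1×micro: 1; S2 reads c0=3 → after 1×micro: -2 ⇒ (c0=-3/2, c1=1, c2=-2)
[Jacobi] macro 2: S0 reads c2=-2 → after 1×micro: 5/4; S1 reads c2=-2 → after 1×micro: 3; S2 reads c0=-3/2 → after 1×micro: 2 ⇒ (c0=5/4, c1=3, c2=2)
[Jacobi] macro 3: S0 reads c2=2 → after 1×micro: -11/8; S1 reads c2=2 → after 1×micro: 0; S2 reads c0=5/4 → after 1×micro: 2 ⇒ (c0=-11/8, c1=0, c2=2)
[Jacobi] macro 4: S0 reads c2=2 → after 1×micro: -43/16; S1 reads c2=2 → after 1×micro: 3; S2 reads c0=-11/8 → after 1×micro: 2 ⇒ (c0=-43/16, c1=3, c2=2)
[Jacobi] macro 5: S0 reads c2=2 → after 1×micro: -107/32; S1 reads c2=2 → after 1×micro: 0; S2 reads c0=-43/16 → after 1×micro: -2 ⇒ (c0=-107/32, c1=0, c2=-2)
[Jacobi] macro 6: S0 reads c2=-2 → after 1×micro: 21/64; S1 reads c2=-2 → after 1×micro: 3; S2 reads c0=-107/32 → after 1×micro: 1 ⇒ (c0=21/64, c1=3, c2=1)
[Jacobi] macro 7: S0 reads c2=1 → after 1×micro: -107/128; S1 reads c2=1 → after 1×micro: 0; S2 reads c0=21/64 → after 1×micro: -2 ⇒ (c0=-107/128, c1=0, c2=-2)
[Jacobi] macro 8: S0 reads c2=-2 → after 1×micro: 405/256; S1 reads c2=-2 → after 1×micro: 3; S2 reads c0=-107/128 → after 1×micro: 1 ⇒ (c0=405/256, c1=3, c2=1)
[Jacobi] macro 9: S0 reads c2=1 → after 1×micro: -107/512; S1 reads c2=1 → after 1×micro: 0; S2 reads c0=405/256 → after 1×micro: 2 ⇒ (c0=-107/512, c1=0, c2=2)
[Gauss-Seidel] macro 1: S0 reads c2=3 → after 1×micro: -3/2; S1 reads c2=3 → after 1×micro: 1; S2 reads c0=-3/2 → after 1×micro: 2 ⇒ (c0=-3/2, c1=1, c2=2)
[Gauss-Seidel] macro 2: S0 reads c2=2 → after 1×micro: -11/4; S1 reads c2=2 → after 1×micro: 3; S2 reads c0=-11/4 → after 1×micro: -2 ⇒ (c0=-11/4, c1=3, c2=-2)
[Gauss-Seidel] macro 3: S0 reads c2=-2 → after 1×micro: 5/8; S1 reads c2=-2 → after 1×micro: 0; S2 reads c0=5/8 → after 1×micro: -2 ⇒ (c0=5/8, c1=0, c2=-2)
[Gauss-Seidel] macro 4: S0 reads c2=-2 → after 1×micro: 37/16; S1 reads c2=-2 → after 1×micro: 3; S2 reads c0=37/16 → after 1×micro: 1 ⇒ (c0=37/16, c1=3, c2=1)
[Gauss-Seidel] macro 5: S0 reads c2=1 → after 1×micro: 5/32; S1 reads c2=1 → after 1×micro: 0; S2 reads c0=5/32 → after 1×micro: -2 ⇒ (c0=5/32, c1=0, c2=-2)
[Gauss-Seidel] macro 6: S0 reads c2=-2 → after 1×micro: 133/64; S1 reads c2=-2 → after 1×micro: 3; S2 reads c0=133/64 → after 1×micro: 1 ⇒ (c0=133/64, c1=3, c2=1)
[Gauss-Seidel] macro 7: S0 reads c2=1 → after 1×micro: 5/128; S1 reads c2=1 → after 1×micro: 0; S2 reads c0=5/128 → after 1×micro: -2 ⇒ (c0=5/128, c1=0, c2=-2)
[Gauss-Seidel] macro 8: S0 reads c2=-2 → after 1×micro: 517/256; S1 reads c2=-2 → after 1×micro: 3; S2 reads c0=517/256 → after 1×micro: 1 ⇒ (c0=517/256, c1=3, c2=1)
[Gauss-Seidel] macro 9: S0 reads c2=1 → after 1×micro: 5/512; S1 reads c2=1 → after 1×micro: 0; S2 reads c0=5/512 → after 1×micro: -2 ⇒ (c0=5/512, c1=0, c2=-2)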